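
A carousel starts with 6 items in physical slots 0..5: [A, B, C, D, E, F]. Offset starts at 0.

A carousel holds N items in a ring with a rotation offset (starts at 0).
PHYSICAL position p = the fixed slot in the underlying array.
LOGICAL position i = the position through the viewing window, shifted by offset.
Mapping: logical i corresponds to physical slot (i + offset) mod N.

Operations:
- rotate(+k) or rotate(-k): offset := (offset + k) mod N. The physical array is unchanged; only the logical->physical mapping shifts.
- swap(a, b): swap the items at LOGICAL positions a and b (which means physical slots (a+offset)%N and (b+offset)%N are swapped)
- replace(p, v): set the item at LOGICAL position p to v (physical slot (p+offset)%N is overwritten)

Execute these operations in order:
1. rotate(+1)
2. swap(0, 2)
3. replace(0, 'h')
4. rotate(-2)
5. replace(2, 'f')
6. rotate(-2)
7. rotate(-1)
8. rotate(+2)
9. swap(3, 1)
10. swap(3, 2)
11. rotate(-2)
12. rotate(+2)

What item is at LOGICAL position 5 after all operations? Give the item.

Answer: B

Derivation:
After op 1 (rotate(+1)): offset=1, physical=[A,B,C,D,E,F], logical=[B,C,D,E,F,A]
After op 2 (swap(0, 2)): offset=1, physical=[A,D,C,B,E,F], logical=[D,C,B,E,F,A]
After op 3 (replace(0, 'h')): offset=1, physical=[A,h,C,B,E,F], logical=[h,C,B,E,F,A]
After op 4 (rotate(-2)): offset=5, physical=[A,h,C,B,E,F], logical=[F,A,h,C,B,E]
After op 5 (replace(2, 'f')): offset=5, physical=[A,f,C,B,E,F], logical=[F,A,f,C,B,E]
After op 6 (rotate(-2)): offset=3, physical=[A,f,C,B,E,F], logical=[B,E,F,A,f,C]
After op 7 (rotate(-1)): offset=2, physical=[A,f,C,B,E,F], logical=[C,B,E,F,A,f]
After op 8 (rotate(+2)): offset=4, physical=[A,f,C,B,E,F], logical=[E,F,A,f,C,B]
After op 9 (swap(3, 1)): offset=4, physical=[A,F,C,B,E,f], logical=[E,f,A,F,C,B]
After op 10 (swap(3, 2)): offset=4, physical=[F,A,C,B,E,f], logical=[E,f,F,A,C,B]
After op 11 (rotate(-2)): offset=2, physical=[F,A,C,B,E,f], logical=[C,B,E,f,F,A]
After op 12 (rotate(+2)): offset=4, physical=[F,A,C,B,E,f], logical=[E,f,F,A,C,B]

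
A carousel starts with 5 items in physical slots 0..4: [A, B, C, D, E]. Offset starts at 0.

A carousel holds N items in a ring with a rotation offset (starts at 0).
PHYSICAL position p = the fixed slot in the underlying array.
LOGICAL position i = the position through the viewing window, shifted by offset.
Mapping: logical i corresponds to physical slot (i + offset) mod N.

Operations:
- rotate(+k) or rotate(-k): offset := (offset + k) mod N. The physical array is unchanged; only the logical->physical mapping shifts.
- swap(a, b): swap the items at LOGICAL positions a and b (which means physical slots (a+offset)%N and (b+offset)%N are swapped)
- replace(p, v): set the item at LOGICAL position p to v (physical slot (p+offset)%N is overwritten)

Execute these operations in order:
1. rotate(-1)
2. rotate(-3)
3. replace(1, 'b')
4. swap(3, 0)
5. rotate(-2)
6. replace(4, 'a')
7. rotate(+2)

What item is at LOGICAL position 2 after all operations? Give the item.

After op 1 (rotate(-1)): offset=4, physical=[A,B,C,D,E], logical=[E,A,B,C,D]
After op 2 (rotate(-3)): offset=1, physical=[A,B,C,D,E], logical=[B,C,D,E,A]
After op 3 (replace(1, 'b')): offset=1, physical=[A,B,b,D,E], logical=[B,b,D,E,A]
After op 4 (swap(3, 0)): offset=1, physical=[A,E,b,D,B], logical=[E,b,D,B,A]
After op 5 (rotate(-2)): offset=4, physical=[A,E,b,D,B], logical=[B,A,E,b,D]
After op 6 (replace(4, 'a')): offset=4, physical=[A,E,b,a,B], logical=[B,A,E,b,a]
After op 7 (rotate(+2)): offset=1, physical=[A,E,b,a,B], logical=[E,b,a,B,A]

Answer: a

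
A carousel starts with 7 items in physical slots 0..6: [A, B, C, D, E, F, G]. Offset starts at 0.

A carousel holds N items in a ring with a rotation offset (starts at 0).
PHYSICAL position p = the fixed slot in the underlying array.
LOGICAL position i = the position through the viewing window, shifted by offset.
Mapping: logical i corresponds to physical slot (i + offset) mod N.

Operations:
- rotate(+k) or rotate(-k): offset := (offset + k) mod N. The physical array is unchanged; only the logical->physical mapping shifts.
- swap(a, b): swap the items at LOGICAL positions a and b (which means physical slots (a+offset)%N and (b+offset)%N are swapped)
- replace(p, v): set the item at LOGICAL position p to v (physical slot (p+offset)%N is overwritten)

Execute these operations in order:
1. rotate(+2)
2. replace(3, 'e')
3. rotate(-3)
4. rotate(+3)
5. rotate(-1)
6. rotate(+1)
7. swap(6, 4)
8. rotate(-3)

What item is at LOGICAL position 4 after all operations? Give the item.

Answer: D

Derivation:
After op 1 (rotate(+2)): offset=2, physical=[A,B,C,D,E,F,G], logical=[C,D,E,F,G,A,B]
After op 2 (replace(3, 'e')): offset=2, physical=[A,B,C,D,E,e,G], logical=[C,D,E,e,G,A,B]
After op 3 (rotate(-3)): offset=6, physical=[A,B,C,D,E,e,G], logical=[G,A,B,C,D,E,e]
After op 4 (rotate(+3)): offset=2, physical=[A,B,C,D,E,e,G], logical=[C,D,E,e,G,A,B]
After op 5 (rotate(-1)): offset=1, physical=[A,B,C,D,E,e,G], logical=[B,C,D,E,e,G,A]
After op 6 (rotate(+1)): offset=2, physical=[A,B,C,D,E,e,G], logical=[C,D,E,e,G,A,B]
After op 7 (swap(6, 4)): offset=2, physical=[A,G,C,D,E,e,B], logical=[C,D,E,e,B,A,G]
After op 8 (rotate(-3)): offset=6, physical=[A,G,C,D,E,e,B], logical=[B,A,G,C,D,E,e]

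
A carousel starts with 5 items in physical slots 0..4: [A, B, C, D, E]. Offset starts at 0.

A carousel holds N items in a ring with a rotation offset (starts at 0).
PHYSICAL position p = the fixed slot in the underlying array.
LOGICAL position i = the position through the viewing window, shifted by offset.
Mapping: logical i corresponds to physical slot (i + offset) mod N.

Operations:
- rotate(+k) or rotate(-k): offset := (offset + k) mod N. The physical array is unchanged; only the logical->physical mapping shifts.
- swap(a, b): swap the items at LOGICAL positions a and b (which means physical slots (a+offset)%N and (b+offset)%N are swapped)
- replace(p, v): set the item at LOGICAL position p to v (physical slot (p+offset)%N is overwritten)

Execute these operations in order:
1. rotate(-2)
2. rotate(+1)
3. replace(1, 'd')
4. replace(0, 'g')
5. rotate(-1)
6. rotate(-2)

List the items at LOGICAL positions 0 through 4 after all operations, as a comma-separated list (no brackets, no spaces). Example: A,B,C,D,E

Answer: B,C,D,g,d

Derivation:
After op 1 (rotate(-2)): offset=3, physical=[A,B,C,D,E], logical=[D,E,A,B,C]
After op 2 (rotate(+1)): offset=4, physical=[A,B,C,D,E], logical=[E,A,B,C,D]
After op 3 (replace(1, 'd')): offset=4, physical=[d,B,C,D,E], logical=[E,d,B,C,D]
After op 4 (replace(0, 'g')): offset=4, physical=[d,B,C,D,g], logical=[g,d,B,C,D]
After op 5 (rotate(-1)): offset=3, physical=[d,B,C,D,g], logical=[D,g,d,B,C]
After op 6 (rotate(-2)): offset=1, physical=[d,B,C,D,g], logical=[B,C,D,g,d]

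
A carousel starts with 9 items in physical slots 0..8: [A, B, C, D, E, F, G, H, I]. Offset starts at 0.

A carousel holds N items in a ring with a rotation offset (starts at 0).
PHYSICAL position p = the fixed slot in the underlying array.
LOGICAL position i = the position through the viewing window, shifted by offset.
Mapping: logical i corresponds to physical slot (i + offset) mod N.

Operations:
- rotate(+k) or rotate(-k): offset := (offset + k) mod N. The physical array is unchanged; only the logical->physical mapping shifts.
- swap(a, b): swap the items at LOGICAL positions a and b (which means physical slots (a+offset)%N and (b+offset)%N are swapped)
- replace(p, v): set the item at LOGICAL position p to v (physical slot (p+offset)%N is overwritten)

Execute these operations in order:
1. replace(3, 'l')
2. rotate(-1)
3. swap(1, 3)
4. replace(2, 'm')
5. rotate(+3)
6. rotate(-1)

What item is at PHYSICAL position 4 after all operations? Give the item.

Answer: E

Derivation:
After op 1 (replace(3, 'l')): offset=0, physical=[A,B,C,l,E,F,G,H,I], logical=[A,B,C,l,E,F,G,H,I]
After op 2 (rotate(-1)): offset=8, physical=[A,B,C,l,E,F,G,H,I], logical=[I,A,B,C,l,E,F,G,H]
After op 3 (swap(1, 3)): offset=8, physical=[C,B,A,l,E,F,G,H,I], logical=[I,C,B,A,l,E,F,G,H]
After op 4 (replace(2, 'm')): offset=8, physical=[C,m,A,l,E,F,G,H,I], logical=[I,C,m,A,l,E,F,G,H]
After op 5 (rotate(+3)): offset=2, physical=[C,m,A,l,E,F,G,H,I], logical=[A,l,E,F,G,H,I,C,m]
After op 6 (rotate(-1)): offset=1, physical=[C,m,A,l,E,F,G,H,I], logical=[m,A,l,E,F,G,H,I,C]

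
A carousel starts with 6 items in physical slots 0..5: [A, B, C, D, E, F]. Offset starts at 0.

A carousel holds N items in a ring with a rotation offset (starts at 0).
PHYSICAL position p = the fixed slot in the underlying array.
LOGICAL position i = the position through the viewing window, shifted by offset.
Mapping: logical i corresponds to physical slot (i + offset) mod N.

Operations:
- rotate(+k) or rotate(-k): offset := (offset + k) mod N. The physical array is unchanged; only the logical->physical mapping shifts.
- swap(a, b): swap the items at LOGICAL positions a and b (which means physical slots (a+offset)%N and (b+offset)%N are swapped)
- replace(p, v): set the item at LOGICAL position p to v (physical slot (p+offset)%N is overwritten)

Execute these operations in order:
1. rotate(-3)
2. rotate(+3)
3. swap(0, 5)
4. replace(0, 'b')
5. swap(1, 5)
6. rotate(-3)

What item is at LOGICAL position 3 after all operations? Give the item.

Answer: b

Derivation:
After op 1 (rotate(-3)): offset=3, physical=[A,B,C,D,E,F], logical=[D,E,F,A,B,C]
After op 2 (rotate(+3)): offset=0, physical=[A,B,C,D,E,F], logical=[A,B,C,D,E,F]
After op 3 (swap(0, 5)): offset=0, physical=[F,B,C,D,E,A], logical=[F,B,C,D,E,A]
After op 4 (replace(0, 'b')): offset=0, physical=[b,B,C,D,E,A], logical=[b,B,C,D,E,A]
After op 5 (swap(1, 5)): offset=0, physical=[b,A,C,D,E,B], logical=[b,A,C,D,E,B]
After op 6 (rotate(-3)): offset=3, physical=[b,A,C,D,E,B], logical=[D,E,B,b,A,C]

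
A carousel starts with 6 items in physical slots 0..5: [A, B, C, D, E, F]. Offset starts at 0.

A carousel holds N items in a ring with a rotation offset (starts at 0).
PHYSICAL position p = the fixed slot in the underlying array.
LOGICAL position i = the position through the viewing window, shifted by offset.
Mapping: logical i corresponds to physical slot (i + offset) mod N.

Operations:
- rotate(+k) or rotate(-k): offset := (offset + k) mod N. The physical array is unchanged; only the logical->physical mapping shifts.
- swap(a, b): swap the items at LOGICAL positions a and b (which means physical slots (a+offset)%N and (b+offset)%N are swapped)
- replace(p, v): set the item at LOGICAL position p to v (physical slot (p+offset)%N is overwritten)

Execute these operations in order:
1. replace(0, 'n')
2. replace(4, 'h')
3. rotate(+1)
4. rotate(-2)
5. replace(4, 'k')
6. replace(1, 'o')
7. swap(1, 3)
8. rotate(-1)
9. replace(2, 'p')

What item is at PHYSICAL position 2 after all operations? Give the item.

After op 1 (replace(0, 'n')): offset=0, physical=[n,B,C,D,E,F], logical=[n,B,C,D,E,F]
After op 2 (replace(4, 'h')): offset=0, physical=[n,B,C,D,h,F], logical=[n,B,C,D,h,F]
After op 3 (rotate(+1)): offset=1, physical=[n,B,C,D,h,F], logical=[B,C,D,h,F,n]
After op 4 (rotate(-2)): offset=5, physical=[n,B,C,D,h,F], logical=[F,n,B,C,D,h]
After op 5 (replace(4, 'k')): offset=5, physical=[n,B,C,k,h,F], logical=[F,n,B,C,k,h]
After op 6 (replace(1, 'o')): offset=5, physical=[o,B,C,k,h,F], logical=[F,o,B,C,k,h]
After op 7 (swap(1, 3)): offset=5, physical=[C,B,o,k,h,F], logical=[F,C,B,o,k,h]
After op 8 (rotate(-1)): offset=4, physical=[C,B,o,k,h,F], logical=[h,F,C,B,o,k]
After op 9 (replace(2, 'p')): offset=4, physical=[p,B,o,k,h,F], logical=[h,F,p,B,o,k]

Answer: o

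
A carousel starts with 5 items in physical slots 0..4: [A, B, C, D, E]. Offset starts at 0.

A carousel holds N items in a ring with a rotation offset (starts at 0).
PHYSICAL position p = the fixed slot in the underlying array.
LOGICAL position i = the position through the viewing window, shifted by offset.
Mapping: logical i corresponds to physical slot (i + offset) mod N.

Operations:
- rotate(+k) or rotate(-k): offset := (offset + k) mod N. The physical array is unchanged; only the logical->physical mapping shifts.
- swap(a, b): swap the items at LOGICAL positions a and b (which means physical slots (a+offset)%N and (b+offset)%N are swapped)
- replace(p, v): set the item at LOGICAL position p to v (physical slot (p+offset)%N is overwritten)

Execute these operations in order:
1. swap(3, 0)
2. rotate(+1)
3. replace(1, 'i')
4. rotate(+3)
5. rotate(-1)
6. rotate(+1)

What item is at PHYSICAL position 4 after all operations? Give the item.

Answer: E

Derivation:
After op 1 (swap(3, 0)): offset=0, physical=[D,B,C,A,E], logical=[D,B,C,A,E]
After op 2 (rotate(+1)): offset=1, physical=[D,B,C,A,E], logical=[B,C,A,E,D]
After op 3 (replace(1, 'i')): offset=1, physical=[D,B,i,A,E], logical=[B,i,A,E,D]
After op 4 (rotate(+3)): offset=4, physical=[D,B,i,A,E], logical=[E,D,B,i,A]
After op 5 (rotate(-1)): offset=3, physical=[D,B,i,A,E], logical=[A,E,D,B,i]
After op 6 (rotate(+1)): offset=4, physical=[D,B,i,A,E], logical=[E,D,B,i,A]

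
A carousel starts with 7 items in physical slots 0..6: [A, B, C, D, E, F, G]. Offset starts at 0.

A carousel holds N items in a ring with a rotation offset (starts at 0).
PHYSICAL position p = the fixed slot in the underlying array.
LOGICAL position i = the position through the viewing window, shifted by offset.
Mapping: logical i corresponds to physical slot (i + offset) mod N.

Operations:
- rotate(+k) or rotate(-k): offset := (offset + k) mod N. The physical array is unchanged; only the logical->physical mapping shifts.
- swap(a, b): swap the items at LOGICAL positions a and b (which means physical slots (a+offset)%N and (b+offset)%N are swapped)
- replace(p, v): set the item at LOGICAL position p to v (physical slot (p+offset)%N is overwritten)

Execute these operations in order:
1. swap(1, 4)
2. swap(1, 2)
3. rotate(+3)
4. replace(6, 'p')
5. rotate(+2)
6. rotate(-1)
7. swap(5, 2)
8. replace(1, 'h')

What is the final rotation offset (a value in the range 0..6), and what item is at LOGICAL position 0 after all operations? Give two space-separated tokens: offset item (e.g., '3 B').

After op 1 (swap(1, 4)): offset=0, physical=[A,E,C,D,B,F,G], logical=[A,E,C,D,B,F,G]
After op 2 (swap(1, 2)): offset=0, physical=[A,C,E,D,B,F,G], logical=[A,C,E,D,B,F,G]
After op 3 (rotate(+3)): offset=3, physical=[A,C,E,D,B,F,G], logical=[D,B,F,G,A,C,E]
After op 4 (replace(6, 'p')): offset=3, physical=[A,C,p,D,B,F,G], logical=[D,B,F,G,A,C,p]
After op 5 (rotate(+2)): offset=5, physical=[A,C,p,D,B,F,G], logical=[F,G,A,C,p,D,B]
After op 6 (rotate(-1)): offset=4, physical=[A,C,p,D,B,F,G], logical=[B,F,G,A,C,p,D]
After op 7 (swap(5, 2)): offset=4, physical=[A,C,G,D,B,F,p], logical=[B,F,p,A,C,G,D]
After op 8 (replace(1, 'h')): offset=4, physical=[A,C,G,D,B,h,p], logical=[B,h,p,A,C,G,D]

Answer: 4 B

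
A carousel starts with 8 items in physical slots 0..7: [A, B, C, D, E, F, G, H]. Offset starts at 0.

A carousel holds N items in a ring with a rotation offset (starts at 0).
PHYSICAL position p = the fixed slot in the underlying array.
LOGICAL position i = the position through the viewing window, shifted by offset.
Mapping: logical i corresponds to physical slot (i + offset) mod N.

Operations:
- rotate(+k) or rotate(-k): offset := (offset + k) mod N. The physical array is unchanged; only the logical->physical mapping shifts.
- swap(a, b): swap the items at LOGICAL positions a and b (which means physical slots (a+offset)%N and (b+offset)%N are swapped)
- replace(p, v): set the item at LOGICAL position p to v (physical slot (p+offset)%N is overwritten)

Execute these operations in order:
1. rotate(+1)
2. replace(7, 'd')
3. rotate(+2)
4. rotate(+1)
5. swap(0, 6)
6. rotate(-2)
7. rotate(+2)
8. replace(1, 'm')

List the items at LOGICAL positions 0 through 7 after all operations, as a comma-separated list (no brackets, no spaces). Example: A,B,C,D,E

Answer: C,m,G,H,d,B,E,D

Derivation:
After op 1 (rotate(+1)): offset=1, physical=[A,B,C,D,E,F,G,H], logical=[B,C,D,E,F,G,H,A]
After op 2 (replace(7, 'd')): offset=1, physical=[d,B,C,D,E,F,G,H], logical=[B,C,D,E,F,G,H,d]
After op 3 (rotate(+2)): offset=3, physical=[d,B,C,D,E,F,G,H], logical=[D,E,F,G,H,d,B,C]
After op 4 (rotate(+1)): offset=4, physical=[d,B,C,D,E,F,G,H], logical=[E,F,G,H,d,B,C,D]
After op 5 (swap(0, 6)): offset=4, physical=[d,B,E,D,C,F,G,H], logical=[C,F,G,H,d,B,E,D]
After op 6 (rotate(-2)): offset=2, physical=[d,B,E,D,C,F,G,H], logical=[E,D,C,F,G,H,d,B]
After op 7 (rotate(+2)): offset=4, physical=[d,B,E,D,C,F,G,H], logical=[C,F,G,H,d,B,E,D]
After op 8 (replace(1, 'm')): offset=4, physical=[d,B,E,D,C,m,G,H], logical=[C,m,G,H,d,B,E,D]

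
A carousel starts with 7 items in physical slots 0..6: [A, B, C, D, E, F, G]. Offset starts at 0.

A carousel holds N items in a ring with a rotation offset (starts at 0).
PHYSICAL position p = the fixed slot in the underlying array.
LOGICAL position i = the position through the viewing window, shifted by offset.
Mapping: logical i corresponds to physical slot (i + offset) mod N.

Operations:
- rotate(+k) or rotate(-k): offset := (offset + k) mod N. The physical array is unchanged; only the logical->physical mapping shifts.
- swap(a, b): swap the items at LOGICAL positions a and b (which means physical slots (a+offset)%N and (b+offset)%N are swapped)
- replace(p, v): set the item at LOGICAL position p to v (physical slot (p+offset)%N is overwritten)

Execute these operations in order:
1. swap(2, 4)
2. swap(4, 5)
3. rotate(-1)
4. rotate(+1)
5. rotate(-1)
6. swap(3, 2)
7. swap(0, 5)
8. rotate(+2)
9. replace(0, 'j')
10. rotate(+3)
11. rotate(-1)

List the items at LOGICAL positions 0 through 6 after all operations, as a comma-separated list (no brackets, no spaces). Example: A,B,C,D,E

Answer: D,G,C,F,A,j,B

Derivation:
After op 1 (swap(2, 4)): offset=0, physical=[A,B,E,D,C,F,G], logical=[A,B,E,D,C,F,G]
After op 2 (swap(4, 5)): offset=0, physical=[A,B,E,D,F,C,G], logical=[A,B,E,D,F,C,G]
After op 3 (rotate(-1)): offset=6, physical=[A,B,E,D,F,C,G], logical=[G,A,B,E,D,F,C]
After op 4 (rotate(+1)): offset=0, physical=[A,B,E,D,F,C,G], logical=[A,B,E,D,F,C,G]
After op 5 (rotate(-1)): offset=6, physical=[A,B,E,D,F,C,G], logical=[G,A,B,E,D,F,C]
After op 6 (swap(3, 2)): offset=6, physical=[A,E,B,D,F,C,G], logical=[G,A,E,B,D,F,C]
After op 7 (swap(0, 5)): offset=6, physical=[A,E,B,D,G,C,F], logical=[F,A,E,B,D,G,C]
After op 8 (rotate(+2)): offset=1, physical=[A,E,B,D,G,C,F], logical=[E,B,D,G,C,F,A]
After op 9 (replace(0, 'j')): offset=1, physical=[A,j,B,D,G,C,F], logical=[j,B,D,G,C,F,A]
After op 10 (rotate(+3)): offset=4, physical=[A,j,B,D,G,C,F], logical=[G,C,F,A,j,B,D]
After op 11 (rotate(-1)): offset=3, physical=[A,j,B,D,G,C,F], logical=[D,G,C,F,A,j,B]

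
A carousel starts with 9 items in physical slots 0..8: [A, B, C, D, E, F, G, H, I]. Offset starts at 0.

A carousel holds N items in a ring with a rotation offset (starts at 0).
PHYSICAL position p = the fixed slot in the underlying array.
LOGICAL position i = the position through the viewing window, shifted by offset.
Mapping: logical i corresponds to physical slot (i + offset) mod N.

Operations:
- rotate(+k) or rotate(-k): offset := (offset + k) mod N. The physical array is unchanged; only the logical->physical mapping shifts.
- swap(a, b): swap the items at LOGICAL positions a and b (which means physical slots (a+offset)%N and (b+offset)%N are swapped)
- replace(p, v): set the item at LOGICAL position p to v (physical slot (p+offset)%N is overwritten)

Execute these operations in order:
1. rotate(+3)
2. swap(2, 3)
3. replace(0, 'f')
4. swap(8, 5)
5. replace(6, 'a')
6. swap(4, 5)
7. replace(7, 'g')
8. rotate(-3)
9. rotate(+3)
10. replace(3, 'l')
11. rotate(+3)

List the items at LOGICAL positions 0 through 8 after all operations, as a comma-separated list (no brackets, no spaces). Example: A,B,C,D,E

After op 1 (rotate(+3)): offset=3, physical=[A,B,C,D,E,F,G,H,I], logical=[D,E,F,G,H,I,A,B,C]
After op 2 (swap(2, 3)): offset=3, physical=[A,B,C,D,E,G,F,H,I], logical=[D,E,G,F,H,I,A,B,C]
After op 3 (replace(0, 'f')): offset=3, physical=[A,B,C,f,E,G,F,H,I], logical=[f,E,G,F,H,I,A,B,C]
After op 4 (swap(8, 5)): offset=3, physical=[A,B,I,f,E,G,F,H,C], logical=[f,E,G,F,H,C,A,B,I]
After op 5 (replace(6, 'a')): offset=3, physical=[a,B,I,f,E,G,F,H,C], logical=[f,E,G,F,H,C,a,B,I]
After op 6 (swap(4, 5)): offset=3, physical=[a,B,I,f,E,G,F,C,H], logical=[f,E,G,F,C,H,a,B,I]
After op 7 (replace(7, 'g')): offset=3, physical=[a,g,I,f,E,G,F,C,H], logical=[f,E,G,F,C,H,a,g,I]
After op 8 (rotate(-3)): offset=0, physical=[a,g,I,f,E,G,F,C,H], logical=[a,g,I,f,E,G,F,C,H]
After op 9 (rotate(+3)): offset=3, physical=[a,g,I,f,E,G,F,C,H], logical=[f,E,G,F,C,H,a,g,I]
After op 10 (replace(3, 'l')): offset=3, physical=[a,g,I,f,E,G,l,C,H], logical=[f,E,G,l,C,H,a,g,I]
After op 11 (rotate(+3)): offset=6, physical=[a,g,I,f,E,G,l,C,H], logical=[l,C,H,a,g,I,f,E,G]

Answer: l,C,H,a,g,I,f,E,G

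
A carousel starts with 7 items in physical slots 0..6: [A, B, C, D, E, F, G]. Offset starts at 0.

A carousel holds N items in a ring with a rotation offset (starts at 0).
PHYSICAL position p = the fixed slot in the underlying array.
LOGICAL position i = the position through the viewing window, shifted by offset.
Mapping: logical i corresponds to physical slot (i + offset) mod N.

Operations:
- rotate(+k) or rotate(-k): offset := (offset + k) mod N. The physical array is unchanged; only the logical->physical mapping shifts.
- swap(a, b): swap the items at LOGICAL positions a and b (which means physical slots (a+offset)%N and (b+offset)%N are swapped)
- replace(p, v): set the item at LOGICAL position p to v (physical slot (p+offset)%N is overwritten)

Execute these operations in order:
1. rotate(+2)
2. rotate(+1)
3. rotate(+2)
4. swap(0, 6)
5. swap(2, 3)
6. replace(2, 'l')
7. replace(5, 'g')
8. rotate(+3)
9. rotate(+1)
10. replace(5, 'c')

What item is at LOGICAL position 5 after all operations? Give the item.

After op 1 (rotate(+2)): offset=2, physical=[A,B,C,D,E,F,G], logical=[C,D,E,F,G,A,B]
After op 2 (rotate(+1)): offset=3, physical=[A,B,C,D,E,F,G], logical=[D,E,F,G,A,B,C]
After op 3 (rotate(+2)): offset=5, physical=[A,B,C,D,E,F,G], logical=[F,G,A,B,C,D,E]
After op 4 (swap(0, 6)): offset=5, physical=[A,B,C,D,F,E,G], logical=[E,G,A,B,C,D,F]
After op 5 (swap(2, 3)): offset=5, physical=[B,A,C,D,F,E,G], logical=[E,G,B,A,C,D,F]
After op 6 (replace(2, 'l')): offset=5, physical=[l,A,C,D,F,E,G], logical=[E,G,l,A,C,D,F]
After op 7 (replace(5, 'g')): offset=5, physical=[l,A,C,g,F,E,G], logical=[E,G,l,A,C,g,F]
After op 8 (rotate(+3)): offset=1, physical=[l,A,C,g,F,E,G], logical=[A,C,g,F,E,G,l]
After op 9 (rotate(+1)): offset=2, physical=[l,A,C,g,F,E,G], logical=[C,g,F,E,G,l,A]
After op 10 (replace(5, 'c')): offset=2, physical=[c,A,C,g,F,E,G], logical=[C,g,F,E,G,c,A]

Answer: c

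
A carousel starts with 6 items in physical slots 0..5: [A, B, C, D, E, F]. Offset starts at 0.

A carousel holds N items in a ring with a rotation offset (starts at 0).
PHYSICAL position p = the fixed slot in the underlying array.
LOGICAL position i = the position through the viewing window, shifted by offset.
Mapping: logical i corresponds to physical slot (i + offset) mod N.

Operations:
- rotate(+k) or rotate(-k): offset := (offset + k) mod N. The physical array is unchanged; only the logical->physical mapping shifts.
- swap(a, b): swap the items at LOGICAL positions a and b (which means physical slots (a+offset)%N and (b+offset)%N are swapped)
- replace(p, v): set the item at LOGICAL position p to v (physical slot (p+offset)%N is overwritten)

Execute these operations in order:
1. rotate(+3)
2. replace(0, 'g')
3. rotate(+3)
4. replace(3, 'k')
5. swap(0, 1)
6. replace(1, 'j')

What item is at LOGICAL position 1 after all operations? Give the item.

After op 1 (rotate(+3)): offset=3, physical=[A,B,C,D,E,F], logical=[D,E,F,A,B,C]
After op 2 (replace(0, 'g')): offset=3, physical=[A,B,C,g,E,F], logical=[g,E,F,A,B,C]
After op 3 (rotate(+3)): offset=0, physical=[A,B,C,g,E,F], logical=[A,B,C,g,E,F]
After op 4 (replace(3, 'k')): offset=0, physical=[A,B,C,k,E,F], logical=[A,B,C,k,E,F]
After op 5 (swap(0, 1)): offset=0, physical=[B,A,C,k,E,F], logical=[B,A,C,k,E,F]
After op 6 (replace(1, 'j')): offset=0, physical=[B,j,C,k,E,F], logical=[B,j,C,k,E,F]

Answer: j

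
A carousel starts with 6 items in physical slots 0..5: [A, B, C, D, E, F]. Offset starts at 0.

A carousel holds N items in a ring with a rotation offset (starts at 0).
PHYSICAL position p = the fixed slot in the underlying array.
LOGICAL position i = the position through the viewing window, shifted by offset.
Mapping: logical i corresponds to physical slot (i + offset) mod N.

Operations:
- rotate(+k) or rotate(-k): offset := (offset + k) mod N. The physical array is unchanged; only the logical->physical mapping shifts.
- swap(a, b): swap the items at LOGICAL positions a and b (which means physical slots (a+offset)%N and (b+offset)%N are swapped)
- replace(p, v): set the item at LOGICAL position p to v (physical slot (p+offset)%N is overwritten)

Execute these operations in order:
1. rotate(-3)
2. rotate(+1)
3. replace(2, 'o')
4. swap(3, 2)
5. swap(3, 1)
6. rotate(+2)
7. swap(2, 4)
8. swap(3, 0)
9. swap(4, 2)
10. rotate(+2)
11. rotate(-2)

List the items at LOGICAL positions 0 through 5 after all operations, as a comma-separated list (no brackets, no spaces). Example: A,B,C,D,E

Answer: D,F,C,B,E,o

Derivation:
After op 1 (rotate(-3)): offset=3, physical=[A,B,C,D,E,F], logical=[D,E,F,A,B,C]
After op 2 (rotate(+1)): offset=4, physical=[A,B,C,D,E,F], logical=[E,F,A,B,C,D]
After op 3 (replace(2, 'o')): offset=4, physical=[o,B,C,D,E,F], logical=[E,F,o,B,C,D]
After op 4 (swap(3, 2)): offset=4, physical=[B,o,C,D,E,F], logical=[E,F,B,o,C,D]
After op 5 (swap(3, 1)): offset=4, physical=[B,F,C,D,E,o], logical=[E,o,B,F,C,D]
After op 6 (rotate(+2)): offset=0, physical=[B,F,C,D,E,o], logical=[B,F,C,D,E,o]
After op 7 (swap(2, 4)): offset=0, physical=[B,F,E,D,C,o], logical=[B,F,E,D,C,o]
After op 8 (swap(3, 0)): offset=0, physical=[D,F,E,B,C,o], logical=[D,F,E,B,C,o]
After op 9 (swap(4, 2)): offset=0, physical=[D,F,C,B,E,o], logical=[D,F,C,B,E,o]
After op 10 (rotate(+2)): offset=2, physical=[D,F,C,B,E,o], logical=[C,B,E,o,D,F]
After op 11 (rotate(-2)): offset=0, physical=[D,F,C,B,E,o], logical=[D,F,C,B,E,o]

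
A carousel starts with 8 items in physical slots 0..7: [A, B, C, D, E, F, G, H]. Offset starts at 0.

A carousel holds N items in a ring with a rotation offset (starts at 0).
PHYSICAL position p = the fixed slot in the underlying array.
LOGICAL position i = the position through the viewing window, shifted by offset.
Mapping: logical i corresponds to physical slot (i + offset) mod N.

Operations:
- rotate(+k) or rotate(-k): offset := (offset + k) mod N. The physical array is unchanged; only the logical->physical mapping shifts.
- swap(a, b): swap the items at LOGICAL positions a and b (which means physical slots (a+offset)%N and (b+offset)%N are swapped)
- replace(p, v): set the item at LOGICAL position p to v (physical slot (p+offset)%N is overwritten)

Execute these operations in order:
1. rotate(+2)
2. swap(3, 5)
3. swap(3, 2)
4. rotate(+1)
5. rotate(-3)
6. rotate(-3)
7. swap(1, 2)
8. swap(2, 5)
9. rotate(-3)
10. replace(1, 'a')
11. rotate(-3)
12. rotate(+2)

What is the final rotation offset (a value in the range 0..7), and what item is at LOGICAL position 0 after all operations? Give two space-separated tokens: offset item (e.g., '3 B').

After op 1 (rotate(+2)): offset=2, physical=[A,B,C,D,E,F,G,H], logical=[C,D,E,F,G,H,A,B]
After op 2 (swap(3, 5)): offset=2, physical=[A,B,C,D,E,H,G,F], logical=[C,D,E,H,G,F,A,B]
After op 3 (swap(3, 2)): offset=2, physical=[A,B,C,D,H,E,G,F], logical=[C,D,H,E,G,F,A,B]
After op 4 (rotate(+1)): offset=3, physical=[A,B,C,D,H,E,G,F], logical=[D,H,E,G,F,A,B,C]
After op 5 (rotate(-3)): offset=0, physical=[A,B,C,D,H,E,G,F], logical=[A,B,C,D,H,E,G,F]
After op 6 (rotate(-3)): offset=5, physical=[A,B,C,D,H,E,G,F], logical=[E,G,F,A,B,C,D,H]
After op 7 (swap(1, 2)): offset=5, physical=[A,B,C,D,H,E,F,G], logical=[E,F,G,A,B,C,D,H]
After op 8 (swap(2, 5)): offset=5, physical=[A,B,G,D,H,E,F,C], logical=[E,F,C,A,B,G,D,H]
After op 9 (rotate(-3)): offset=2, physical=[A,B,G,D,H,E,F,C], logical=[G,D,H,E,F,C,A,B]
After op 10 (replace(1, 'a')): offset=2, physical=[A,B,G,a,H,E,F,C], logical=[G,a,H,E,F,C,A,B]
After op 11 (rotate(-3)): offset=7, physical=[A,B,G,a,H,E,F,C], logical=[C,A,B,G,a,H,E,F]
After op 12 (rotate(+2)): offset=1, physical=[A,B,G,a,H,E,F,C], logical=[B,G,a,H,E,F,C,A]

Answer: 1 B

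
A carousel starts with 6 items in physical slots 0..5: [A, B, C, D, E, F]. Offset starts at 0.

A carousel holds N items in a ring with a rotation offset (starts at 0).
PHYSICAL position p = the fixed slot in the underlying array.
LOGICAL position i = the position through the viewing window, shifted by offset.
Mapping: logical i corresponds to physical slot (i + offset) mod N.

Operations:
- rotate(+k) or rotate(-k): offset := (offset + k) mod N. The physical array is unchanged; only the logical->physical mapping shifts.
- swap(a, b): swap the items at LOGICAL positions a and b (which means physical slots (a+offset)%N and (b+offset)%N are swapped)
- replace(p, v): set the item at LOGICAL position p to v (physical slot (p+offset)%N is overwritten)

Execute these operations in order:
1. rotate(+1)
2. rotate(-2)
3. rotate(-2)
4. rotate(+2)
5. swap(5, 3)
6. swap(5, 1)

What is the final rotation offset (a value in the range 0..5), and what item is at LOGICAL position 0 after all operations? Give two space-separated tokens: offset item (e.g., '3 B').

After op 1 (rotate(+1)): offset=1, physical=[A,B,C,D,E,F], logical=[B,C,D,E,F,A]
After op 2 (rotate(-2)): offset=5, physical=[A,B,C,D,E,F], logical=[F,A,B,C,D,E]
After op 3 (rotate(-2)): offset=3, physical=[A,B,C,D,E,F], logical=[D,E,F,A,B,C]
After op 4 (rotate(+2)): offset=5, physical=[A,B,C,D,E,F], logical=[F,A,B,C,D,E]
After op 5 (swap(5, 3)): offset=5, physical=[A,B,E,D,C,F], logical=[F,A,B,E,D,C]
After op 6 (swap(5, 1)): offset=5, physical=[C,B,E,D,A,F], logical=[F,C,B,E,D,A]

Answer: 5 F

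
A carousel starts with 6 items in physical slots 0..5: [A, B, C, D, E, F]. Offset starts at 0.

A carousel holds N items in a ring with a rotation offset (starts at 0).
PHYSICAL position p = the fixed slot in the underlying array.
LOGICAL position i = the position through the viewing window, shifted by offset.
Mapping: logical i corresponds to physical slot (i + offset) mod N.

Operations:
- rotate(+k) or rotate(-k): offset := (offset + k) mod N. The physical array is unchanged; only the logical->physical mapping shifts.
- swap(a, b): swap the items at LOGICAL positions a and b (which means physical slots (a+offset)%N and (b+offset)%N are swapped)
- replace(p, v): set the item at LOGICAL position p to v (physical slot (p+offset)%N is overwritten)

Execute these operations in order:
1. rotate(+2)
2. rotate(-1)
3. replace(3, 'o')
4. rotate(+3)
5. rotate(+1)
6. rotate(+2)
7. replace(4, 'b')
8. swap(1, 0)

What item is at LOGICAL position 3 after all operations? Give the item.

Answer: o

Derivation:
After op 1 (rotate(+2)): offset=2, physical=[A,B,C,D,E,F], logical=[C,D,E,F,A,B]
After op 2 (rotate(-1)): offset=1, physical=[A,B,C,D,E,F], logical=[B,C,D,E,F,A]
After op 3 (replace(3, 'o')): offset=1, physical=[A,B,C,D,o,F], logical=[B,C,D,o,F,A]
After op 4 (rotate(+3)): offset=4, physical=[A,B,C,D,o,F], logical=[o,F,A,B,C,D]
After op 5 (rotate(+1)): offset=5, physical=[A,B,C,D,o,F], logical=[F,A,B,C,D,o]
After op 6 (rotate(+2)): offset=1, physical=[A,B,C,D,o,F], logical=[B,C,D,o,F,A]
After op 7 (replace(4, 'b')): offset=1, physical=[A,B,C,D,o,b], logical=[B,C,D,o,b,A]
After op 8 (swap(1, 0)): offset=1, physical=[A,C,B,D,o,b], logical=[C,B,D,o,b,A]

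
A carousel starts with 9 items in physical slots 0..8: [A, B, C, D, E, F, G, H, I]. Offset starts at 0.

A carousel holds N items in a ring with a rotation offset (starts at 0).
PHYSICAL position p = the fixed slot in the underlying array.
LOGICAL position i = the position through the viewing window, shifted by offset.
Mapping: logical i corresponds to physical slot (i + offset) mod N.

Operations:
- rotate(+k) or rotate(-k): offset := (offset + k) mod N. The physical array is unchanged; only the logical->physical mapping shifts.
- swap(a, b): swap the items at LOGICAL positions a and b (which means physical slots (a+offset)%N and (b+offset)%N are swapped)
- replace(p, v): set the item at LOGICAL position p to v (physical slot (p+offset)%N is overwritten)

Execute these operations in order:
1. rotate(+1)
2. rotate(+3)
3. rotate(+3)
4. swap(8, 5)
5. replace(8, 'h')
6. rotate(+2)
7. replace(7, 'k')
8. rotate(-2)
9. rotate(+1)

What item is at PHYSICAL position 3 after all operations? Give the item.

Answer: G

Derivation:
After op 1 (rotate(+1)): offset=1, physical=[A,B,C,D,E,F,G,H,I], logical=[B,C,D,E,F,G,H,I,A]
After op 2 (rotate(+3)): offset=4, physical=[A,B,C,D,E,F,G,H,I], logical=[E,F,G,H,I,A,B,C,D]
After op 3 (rotate(+3)): offset=7, physical=[A,B,C,D,E,F,G,H,I], logical=[H,I,A,B,C,D,E,F,G]
After op 4 (swap(8, 5)): offset=7, physical=[A,B,C,G,E,F,D,H,I], logical=[H,I,A,B,C,G,E,F,D]
After op 5 (replace(8, 'h')): offset=7, physical=[A,B,C,G,E,F,h,H,I], logical=[H,I,A,B,C,G,E,F,h]
After op 6 (rotate(+2)): offset=0, physical=[A,B,C,G,E,F,h,H,I], logical=[A,B,C,G,E,F,h,H,I]
After op 7 (replace(7, 'k')): offset=0, physical=[A,B,C,G,E,F,h,k,I], logical=[A,B,C,G,E,F,h,k,I]
After op 8 (rotate(-2)): offset=7, physical=[A,B,C,G,E,F,h,k,I], logical=[k,I,A,B,C,G,E,F,h]
After op 9 (rotate(+1)): offset=8, physical=[A,B,C,G,E,F,h,k,I], logical=[I,A,B,C,G,E,F,h,k]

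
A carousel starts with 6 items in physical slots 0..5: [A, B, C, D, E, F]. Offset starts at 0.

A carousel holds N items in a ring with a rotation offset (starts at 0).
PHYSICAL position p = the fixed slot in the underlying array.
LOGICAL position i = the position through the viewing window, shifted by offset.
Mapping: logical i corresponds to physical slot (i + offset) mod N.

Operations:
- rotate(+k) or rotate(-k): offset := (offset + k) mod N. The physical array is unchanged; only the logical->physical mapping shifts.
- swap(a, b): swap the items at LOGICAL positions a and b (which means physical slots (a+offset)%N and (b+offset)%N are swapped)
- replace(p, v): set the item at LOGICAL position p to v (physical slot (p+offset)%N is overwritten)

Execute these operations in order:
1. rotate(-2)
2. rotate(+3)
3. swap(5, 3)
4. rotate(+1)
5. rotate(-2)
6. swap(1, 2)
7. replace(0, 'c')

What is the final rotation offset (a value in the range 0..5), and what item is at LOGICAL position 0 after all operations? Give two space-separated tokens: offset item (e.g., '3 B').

After op 1 (rotate(-2)): offset=4, physical=[A,B,C,D,E,F], logical=[E,F,A,B,C,D]
After op 2 (rotate(+3)): offset=1, physical=[A,B,C,D,E,F], logical=[B,C,D,E,F,A]
After op 3 (swap(5, 3)): offset=1, physical=[E,B,C,D,A,F], logical=[B,C,D,A,F,E]
After op 4 (rotate(+1)): offset=2, physical=[E,B,C,D,A,F], logical=[C,D,A,F,E,B]
After op 5 (rotate(-2)): offset=0, physical=[E,B,C,D,A,F], logical=[E,B,C,D,A,F]
After op 6 (swap(1, 2)): offset=0, physical=[E,C,B,D,A,F], logical=[E,C,B,D,A,F]
After op 7 (replace(0, 'c')): offset=0, physical=[c,C,B,D,A,F], logical=[c,C,B,D,A,F]

Answer: 0 c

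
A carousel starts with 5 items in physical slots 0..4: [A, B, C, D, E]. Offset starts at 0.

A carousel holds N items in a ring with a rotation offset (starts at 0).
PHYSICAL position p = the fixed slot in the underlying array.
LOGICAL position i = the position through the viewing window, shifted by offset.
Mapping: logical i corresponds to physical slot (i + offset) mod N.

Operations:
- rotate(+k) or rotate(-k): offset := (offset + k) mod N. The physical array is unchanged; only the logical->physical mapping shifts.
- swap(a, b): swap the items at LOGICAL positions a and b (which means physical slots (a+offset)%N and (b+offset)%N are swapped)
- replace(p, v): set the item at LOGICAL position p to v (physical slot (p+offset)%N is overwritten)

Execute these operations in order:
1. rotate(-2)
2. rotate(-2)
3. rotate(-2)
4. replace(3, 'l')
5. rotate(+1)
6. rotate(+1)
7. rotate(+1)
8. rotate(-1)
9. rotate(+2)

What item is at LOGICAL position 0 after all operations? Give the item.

After op 1 (rotate(-2)): offset=3, physical=[A,B,C,D,E], logical=[D,E,A,B,C]
After op 2 (rotate(-2)): offset=1, physical=[A,B,C,D,E], logical=[B,C,D,E,A]
After op 3 (rotate(-2)): offset=4, physical=[A,B,C,D,E], logical=[E,A,B,C,D]
After op 4 (replace(3, 'l')): offset=4, physical=[A,B,l,D,E], logical=[E,A,B,l,D]
After op 5 (rotate(+1)): offset=0, physical=[A,B,l,D,E], logical=[A,B,l,D,E]
After op 6 (rotate(+1)): offset=1, physical=[A,B,l,D,E], logical=[B,l,D,E,A]
After op 7 (rotate(+1)): offset=2, physical=[A,B,l,D,E], logical=[l,D,E,A,B]
After op 8 (rotate(-1)): offset=1, physical=[A,B,l,D,E], logical=[B,l,D,E,A]
After op 9 (rotate(+2)): offset=3, physical=[A,B,l,D,E], logical=[D,E,A,B,l]

Answer: D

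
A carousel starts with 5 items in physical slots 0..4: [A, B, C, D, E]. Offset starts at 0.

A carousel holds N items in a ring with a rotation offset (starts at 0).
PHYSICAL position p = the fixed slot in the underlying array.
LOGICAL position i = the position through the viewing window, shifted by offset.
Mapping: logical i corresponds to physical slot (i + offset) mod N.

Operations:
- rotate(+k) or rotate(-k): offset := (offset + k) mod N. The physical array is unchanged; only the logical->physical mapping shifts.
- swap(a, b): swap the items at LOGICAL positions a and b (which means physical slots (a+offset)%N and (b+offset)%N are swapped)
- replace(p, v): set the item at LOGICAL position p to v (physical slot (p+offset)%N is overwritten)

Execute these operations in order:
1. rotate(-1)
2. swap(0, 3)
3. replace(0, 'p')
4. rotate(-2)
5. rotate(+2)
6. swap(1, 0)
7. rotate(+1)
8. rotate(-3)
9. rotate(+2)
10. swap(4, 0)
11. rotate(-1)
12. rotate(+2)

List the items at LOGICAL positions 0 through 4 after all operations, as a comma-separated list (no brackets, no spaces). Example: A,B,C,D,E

Answer: p,B,E,A,D

Derivation:
After op 1 (rotate(-1)): offset=4, physical=[A,B,C,D,E], logical=[E,A,B,C,D]
After op 2 (swap(0, 3)): offset=4, physical=[A,B,E,D,C], logical=[C,A,B,E,D]
After op 3 (replace(0, 'p')): offset=4, physical=[A,B,E,D,p], logical=[p,A,B,E,D]
After op 4 (rotate(-2)): offset=2, physical=[A,B,E,D,p], logical=[E,D,p,A,B]
After op 5 (rotate(+2)): offset=4, physical=[A,B,E,D,p], logical=[p,A,B,E,D]
After op 6 (swap(1, 0)): offset=4, physical=[p,B,E,D,A], logical=[A,p,B,E,D]
After op 7 (rotate(+1)): offset=0, physical=[p,B,E,D,A], logical=[p,B,E,D,A]
After op 8 (rotate(-3)): offset=2, physical=[p,B,E,D,A], logical=[E,D,A,p,B]
After op 9 (rotate(+2)): offset=4, physical=[p,B,E,D,A], logical=[A,p,B,E,D]
After op 10 (swap(4, 0)): offset=4, physical=[p,B,E,A,D], logical=[D,p,B,E,A]
After op 11 (rotate(-1)): offset=3, physical=[p,B,E,A,D], logical=[A,D,p,B,E]
After op 12 (rotate(+2)): offset=0, physical=[p,B,E,A,D], logical=[p,B,E,A,D]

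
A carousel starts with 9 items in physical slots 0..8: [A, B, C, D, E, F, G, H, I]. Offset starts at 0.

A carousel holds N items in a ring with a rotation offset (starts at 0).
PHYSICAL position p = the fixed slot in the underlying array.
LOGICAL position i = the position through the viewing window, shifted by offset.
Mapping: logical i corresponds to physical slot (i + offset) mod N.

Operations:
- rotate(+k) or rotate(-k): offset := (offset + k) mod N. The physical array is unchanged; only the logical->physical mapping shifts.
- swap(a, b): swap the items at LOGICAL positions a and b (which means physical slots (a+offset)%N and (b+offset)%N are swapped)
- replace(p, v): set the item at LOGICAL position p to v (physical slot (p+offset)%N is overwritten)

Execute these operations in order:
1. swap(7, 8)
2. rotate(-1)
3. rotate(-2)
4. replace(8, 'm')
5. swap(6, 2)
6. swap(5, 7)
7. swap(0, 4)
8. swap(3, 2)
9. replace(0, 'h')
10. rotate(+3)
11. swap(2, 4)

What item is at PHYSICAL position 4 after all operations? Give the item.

After op 1 (swap(7, 8)): offset=0, physical=[A,B,C,D,E,F,G,I,H], logical=[A,B,C,D,E,F,G,I,H]
After op 2 (rotate(-1)): offset=8, physical=[A,B,C,D,E,F,G,I,H], logical=[H,A,B,C,D,E,F,G,I]
After op 3 (rotate(-2)): offset=6, physical=[A,B,C,D,E,F,G,I,H], logical=[G,I,H,A,B,C,D,E,F]
After op 4 (replace(8, 'm')): offset=6, physical=[A,B,C,D,E,m,G,I,H], logical=[G,I,H,A,B,C,D,E,m]
After op 5 (swap(6, 2)): offset=6, physical=[A,B,C,H,E,m,G,I,D], logical=[G,I,D,A,B,C,H,E,m]
After op 6 (swap(5, 7)): offset=6, physical=[A,B,E,H,C,m,G,I,D], logical=[G,I,D,A,B,E,H,C,m]
After op 7 (swap(0, 4)): offset=6, physical=[A,G,E,H,C,m,B,I,D], logical=[B,I,D,A,G,E,H,C,m]
After op 8 (swap(3, 2)): offset=6, physical=[D,G,E,H,C,m,B,I,A], logical=[B,I,A,D,G,E,H,C,m]
After op 9 (replace(0, 'h')): offset=6, physical=[D,G,E,H,C,m,h,I,A], logical=[h,I,A,D,G,E,H,C,m]
After op 10 (rotate(+3)): offset=0, physical=[D,G,E,H,C,m,h,I,A], logical=[D,G,E,H,C,m,h,I,A]
After op 11 (swap(2, 4)): offset=0, physical=[D,G,C,H,E,m,h,I,A], logical=[D,G,C,H,E,m,h,I,A]

Answer: E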